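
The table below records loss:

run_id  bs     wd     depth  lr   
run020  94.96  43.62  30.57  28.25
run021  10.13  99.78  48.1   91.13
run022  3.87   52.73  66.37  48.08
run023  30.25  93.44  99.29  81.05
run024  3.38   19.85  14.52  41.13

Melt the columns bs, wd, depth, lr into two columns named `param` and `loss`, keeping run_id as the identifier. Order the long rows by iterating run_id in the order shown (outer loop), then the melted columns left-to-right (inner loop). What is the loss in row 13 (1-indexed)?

20 rows total (5 × 4). Row 13: index ⌊(13-1)/4⌋ = 3 into run_id → run023; (13-1) mod 4 = 0 into the melted columns → bs.
So row 13 is (run023, bs, 30.25); loss = 30.25.

30.25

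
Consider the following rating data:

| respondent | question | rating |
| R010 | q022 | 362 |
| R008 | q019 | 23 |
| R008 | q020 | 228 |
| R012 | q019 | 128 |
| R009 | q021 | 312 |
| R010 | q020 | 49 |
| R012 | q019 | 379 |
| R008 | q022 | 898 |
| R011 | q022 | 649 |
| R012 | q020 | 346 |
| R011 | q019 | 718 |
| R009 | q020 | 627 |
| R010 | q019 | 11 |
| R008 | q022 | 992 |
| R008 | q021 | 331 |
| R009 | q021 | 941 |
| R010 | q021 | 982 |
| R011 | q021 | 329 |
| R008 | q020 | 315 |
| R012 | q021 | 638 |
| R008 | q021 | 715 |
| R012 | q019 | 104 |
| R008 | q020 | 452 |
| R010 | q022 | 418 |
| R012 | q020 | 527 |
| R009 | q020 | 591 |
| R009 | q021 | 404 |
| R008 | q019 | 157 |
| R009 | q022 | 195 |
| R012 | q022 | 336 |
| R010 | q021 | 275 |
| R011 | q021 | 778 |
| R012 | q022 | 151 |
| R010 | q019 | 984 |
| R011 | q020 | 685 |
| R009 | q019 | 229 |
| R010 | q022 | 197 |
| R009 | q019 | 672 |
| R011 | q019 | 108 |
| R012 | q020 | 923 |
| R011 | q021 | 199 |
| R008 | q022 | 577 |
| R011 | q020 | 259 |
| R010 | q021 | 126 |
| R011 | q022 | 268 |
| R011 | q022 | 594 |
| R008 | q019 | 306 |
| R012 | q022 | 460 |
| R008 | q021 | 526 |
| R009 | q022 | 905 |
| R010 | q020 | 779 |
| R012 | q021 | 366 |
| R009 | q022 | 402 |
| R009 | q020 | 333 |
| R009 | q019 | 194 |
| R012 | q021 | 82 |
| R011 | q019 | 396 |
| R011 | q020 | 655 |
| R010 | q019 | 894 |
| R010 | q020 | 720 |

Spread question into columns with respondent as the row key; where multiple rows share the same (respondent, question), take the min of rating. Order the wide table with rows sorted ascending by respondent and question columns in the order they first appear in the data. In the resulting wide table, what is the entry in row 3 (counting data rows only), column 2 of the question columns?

With rows sorted ascending by respondent, row 3 is respondent=R010. question columns in first-appearance order: q022, q019, q020, q021; column 2 is q019.
Long rows with respondent=R010, question=q019: min(11, 984, 894) = 11.

11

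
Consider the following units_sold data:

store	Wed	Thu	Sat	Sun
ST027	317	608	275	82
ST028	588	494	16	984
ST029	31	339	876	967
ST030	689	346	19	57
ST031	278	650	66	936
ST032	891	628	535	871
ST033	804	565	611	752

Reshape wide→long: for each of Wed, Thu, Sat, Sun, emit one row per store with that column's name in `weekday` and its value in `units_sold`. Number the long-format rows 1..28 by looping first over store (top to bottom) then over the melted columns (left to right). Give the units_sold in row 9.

31

28 rows total (7 × 4). Row 9: index ⌊(9-1)/4⌋ = 2 into store → ST029; (9-1) mod 4 = 0 into the melted columns → Wed.
So row 9 is (ST029, Wed, 31); units_sold = 31.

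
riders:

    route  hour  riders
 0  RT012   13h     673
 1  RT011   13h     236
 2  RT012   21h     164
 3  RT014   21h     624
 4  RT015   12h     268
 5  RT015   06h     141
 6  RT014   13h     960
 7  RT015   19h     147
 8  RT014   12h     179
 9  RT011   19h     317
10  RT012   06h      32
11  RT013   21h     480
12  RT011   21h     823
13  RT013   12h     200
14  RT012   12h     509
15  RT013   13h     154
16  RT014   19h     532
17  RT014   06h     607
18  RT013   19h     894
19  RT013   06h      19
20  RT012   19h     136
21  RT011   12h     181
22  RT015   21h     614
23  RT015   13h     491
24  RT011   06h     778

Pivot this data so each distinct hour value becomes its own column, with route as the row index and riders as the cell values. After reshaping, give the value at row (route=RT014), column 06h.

Wide layout: rows indexed by route, columns are the 5 distinct hour values (13h, 21h, 12h, 06h, 19h).
Cell (route=RT014, hour=06h) draws from the long row where route=RT014 and hour=06h, which has riders=607.

607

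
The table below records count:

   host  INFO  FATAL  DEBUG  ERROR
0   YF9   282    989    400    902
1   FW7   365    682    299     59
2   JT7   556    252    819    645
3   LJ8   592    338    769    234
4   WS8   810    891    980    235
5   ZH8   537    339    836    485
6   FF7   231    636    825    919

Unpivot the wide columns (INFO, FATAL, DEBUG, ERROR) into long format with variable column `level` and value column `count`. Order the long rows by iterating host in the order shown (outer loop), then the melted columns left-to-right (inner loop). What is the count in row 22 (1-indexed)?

28 rows total (7 × 4). Row 22: index ⌊(22-1)/4⌋ = 5 into host → ZH8; (22-1) mod 4 = 1 into the melted columns → FATAL.
So row 22 is (ZH8, FATAL, 339); count = 339.

339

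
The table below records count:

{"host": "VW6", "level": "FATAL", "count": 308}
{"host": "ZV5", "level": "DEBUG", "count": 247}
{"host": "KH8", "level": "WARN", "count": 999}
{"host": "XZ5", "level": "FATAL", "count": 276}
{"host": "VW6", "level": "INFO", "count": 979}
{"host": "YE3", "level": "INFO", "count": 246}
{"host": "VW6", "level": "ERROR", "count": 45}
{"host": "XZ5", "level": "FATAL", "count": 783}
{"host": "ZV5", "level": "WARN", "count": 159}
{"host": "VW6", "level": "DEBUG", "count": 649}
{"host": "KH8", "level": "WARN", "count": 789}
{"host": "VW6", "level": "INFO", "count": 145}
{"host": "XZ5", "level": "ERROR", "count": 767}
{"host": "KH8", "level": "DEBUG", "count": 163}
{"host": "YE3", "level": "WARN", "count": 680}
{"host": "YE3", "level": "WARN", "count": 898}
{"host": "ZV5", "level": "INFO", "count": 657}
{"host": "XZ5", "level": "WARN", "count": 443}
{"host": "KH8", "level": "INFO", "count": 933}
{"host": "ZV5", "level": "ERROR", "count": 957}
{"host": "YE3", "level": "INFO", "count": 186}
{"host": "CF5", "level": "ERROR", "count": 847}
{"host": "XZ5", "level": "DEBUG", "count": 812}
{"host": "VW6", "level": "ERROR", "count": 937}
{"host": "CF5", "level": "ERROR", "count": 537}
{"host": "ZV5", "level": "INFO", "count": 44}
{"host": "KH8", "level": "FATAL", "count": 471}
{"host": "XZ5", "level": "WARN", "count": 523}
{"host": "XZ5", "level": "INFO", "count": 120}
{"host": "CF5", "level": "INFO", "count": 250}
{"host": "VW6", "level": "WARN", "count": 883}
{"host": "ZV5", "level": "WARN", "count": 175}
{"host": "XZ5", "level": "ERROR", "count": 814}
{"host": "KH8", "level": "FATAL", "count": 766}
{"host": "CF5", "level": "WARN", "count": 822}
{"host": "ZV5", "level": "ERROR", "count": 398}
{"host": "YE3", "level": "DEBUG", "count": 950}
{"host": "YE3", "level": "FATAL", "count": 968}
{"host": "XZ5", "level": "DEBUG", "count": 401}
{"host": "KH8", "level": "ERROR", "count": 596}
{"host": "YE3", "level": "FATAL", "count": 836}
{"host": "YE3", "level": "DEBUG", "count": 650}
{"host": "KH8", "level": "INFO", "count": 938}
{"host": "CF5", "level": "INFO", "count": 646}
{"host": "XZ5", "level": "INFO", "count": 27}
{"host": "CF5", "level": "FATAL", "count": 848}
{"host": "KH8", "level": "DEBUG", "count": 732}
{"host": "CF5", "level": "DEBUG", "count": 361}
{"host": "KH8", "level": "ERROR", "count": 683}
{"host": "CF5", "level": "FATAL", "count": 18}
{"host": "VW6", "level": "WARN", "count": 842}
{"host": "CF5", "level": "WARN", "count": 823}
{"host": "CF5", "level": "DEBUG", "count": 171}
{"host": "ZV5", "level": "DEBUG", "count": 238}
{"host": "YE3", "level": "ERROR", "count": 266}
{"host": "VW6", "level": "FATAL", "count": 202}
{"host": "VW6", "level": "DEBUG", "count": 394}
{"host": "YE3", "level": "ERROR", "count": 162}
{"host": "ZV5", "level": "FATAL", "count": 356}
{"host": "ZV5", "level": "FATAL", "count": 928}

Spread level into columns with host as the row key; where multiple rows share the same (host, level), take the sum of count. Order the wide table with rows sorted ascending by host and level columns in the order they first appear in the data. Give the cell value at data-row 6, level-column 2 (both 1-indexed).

With rows sorted ascending by host, row 6 is host=ZV5. level columns in first-appearance order: FATAL, DEBUG, WARN, INFO, ERROR; column 2 is DEBUG.
Long rows with host=ZV5, level=DEBUG: 247 + 238 = 485.

485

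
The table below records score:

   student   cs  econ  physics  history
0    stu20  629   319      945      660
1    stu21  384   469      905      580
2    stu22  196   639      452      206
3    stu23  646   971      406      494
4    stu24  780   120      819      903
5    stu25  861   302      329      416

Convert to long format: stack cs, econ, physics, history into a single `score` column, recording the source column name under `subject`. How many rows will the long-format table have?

6 student values × 4 melted columns = 24 rows.

24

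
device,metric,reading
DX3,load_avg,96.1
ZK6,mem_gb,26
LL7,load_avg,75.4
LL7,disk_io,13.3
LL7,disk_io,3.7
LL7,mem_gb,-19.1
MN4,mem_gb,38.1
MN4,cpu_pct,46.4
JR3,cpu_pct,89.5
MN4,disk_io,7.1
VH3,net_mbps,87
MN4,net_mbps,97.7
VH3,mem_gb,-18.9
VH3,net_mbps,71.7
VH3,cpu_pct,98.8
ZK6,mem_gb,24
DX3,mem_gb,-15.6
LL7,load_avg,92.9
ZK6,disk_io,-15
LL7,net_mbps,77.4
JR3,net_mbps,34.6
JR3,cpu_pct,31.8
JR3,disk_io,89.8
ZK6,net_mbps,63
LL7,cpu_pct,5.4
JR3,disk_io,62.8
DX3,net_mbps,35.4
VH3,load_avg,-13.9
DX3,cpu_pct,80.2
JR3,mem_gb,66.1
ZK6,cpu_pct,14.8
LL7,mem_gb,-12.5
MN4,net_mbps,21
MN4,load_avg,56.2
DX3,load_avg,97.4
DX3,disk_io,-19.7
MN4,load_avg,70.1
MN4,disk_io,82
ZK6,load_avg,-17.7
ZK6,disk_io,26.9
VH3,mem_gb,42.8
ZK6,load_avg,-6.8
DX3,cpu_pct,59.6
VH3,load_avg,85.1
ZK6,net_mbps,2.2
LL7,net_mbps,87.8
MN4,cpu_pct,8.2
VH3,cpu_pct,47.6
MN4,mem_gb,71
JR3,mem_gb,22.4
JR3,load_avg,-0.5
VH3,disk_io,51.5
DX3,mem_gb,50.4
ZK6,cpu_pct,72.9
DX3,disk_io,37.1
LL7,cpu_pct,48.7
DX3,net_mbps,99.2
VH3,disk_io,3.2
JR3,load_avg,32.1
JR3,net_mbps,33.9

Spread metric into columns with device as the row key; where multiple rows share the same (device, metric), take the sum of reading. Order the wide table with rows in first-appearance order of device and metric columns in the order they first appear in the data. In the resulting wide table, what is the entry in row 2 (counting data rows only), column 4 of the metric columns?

With rows in first-appearance order of device, row 2 is device=ZK6. metric columns in first-appearance order: load_avg, mem_gb, disk_io, cpu_pct, net_mbps; column 4 is cpu_pct.
Long rows with device=ZK6, metric=cpu_pct: 14.8 + 72.9 = 87.7.

87.7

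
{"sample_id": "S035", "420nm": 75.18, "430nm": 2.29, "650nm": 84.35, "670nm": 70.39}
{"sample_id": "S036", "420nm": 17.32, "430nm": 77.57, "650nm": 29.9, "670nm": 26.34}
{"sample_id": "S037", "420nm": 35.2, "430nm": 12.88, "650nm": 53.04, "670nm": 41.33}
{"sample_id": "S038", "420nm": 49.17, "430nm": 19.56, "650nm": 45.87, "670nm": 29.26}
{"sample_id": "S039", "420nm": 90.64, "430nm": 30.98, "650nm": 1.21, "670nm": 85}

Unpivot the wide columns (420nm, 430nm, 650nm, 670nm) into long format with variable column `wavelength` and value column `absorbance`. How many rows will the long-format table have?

20

5 sample_id values × 4 melted columns = 20 rows.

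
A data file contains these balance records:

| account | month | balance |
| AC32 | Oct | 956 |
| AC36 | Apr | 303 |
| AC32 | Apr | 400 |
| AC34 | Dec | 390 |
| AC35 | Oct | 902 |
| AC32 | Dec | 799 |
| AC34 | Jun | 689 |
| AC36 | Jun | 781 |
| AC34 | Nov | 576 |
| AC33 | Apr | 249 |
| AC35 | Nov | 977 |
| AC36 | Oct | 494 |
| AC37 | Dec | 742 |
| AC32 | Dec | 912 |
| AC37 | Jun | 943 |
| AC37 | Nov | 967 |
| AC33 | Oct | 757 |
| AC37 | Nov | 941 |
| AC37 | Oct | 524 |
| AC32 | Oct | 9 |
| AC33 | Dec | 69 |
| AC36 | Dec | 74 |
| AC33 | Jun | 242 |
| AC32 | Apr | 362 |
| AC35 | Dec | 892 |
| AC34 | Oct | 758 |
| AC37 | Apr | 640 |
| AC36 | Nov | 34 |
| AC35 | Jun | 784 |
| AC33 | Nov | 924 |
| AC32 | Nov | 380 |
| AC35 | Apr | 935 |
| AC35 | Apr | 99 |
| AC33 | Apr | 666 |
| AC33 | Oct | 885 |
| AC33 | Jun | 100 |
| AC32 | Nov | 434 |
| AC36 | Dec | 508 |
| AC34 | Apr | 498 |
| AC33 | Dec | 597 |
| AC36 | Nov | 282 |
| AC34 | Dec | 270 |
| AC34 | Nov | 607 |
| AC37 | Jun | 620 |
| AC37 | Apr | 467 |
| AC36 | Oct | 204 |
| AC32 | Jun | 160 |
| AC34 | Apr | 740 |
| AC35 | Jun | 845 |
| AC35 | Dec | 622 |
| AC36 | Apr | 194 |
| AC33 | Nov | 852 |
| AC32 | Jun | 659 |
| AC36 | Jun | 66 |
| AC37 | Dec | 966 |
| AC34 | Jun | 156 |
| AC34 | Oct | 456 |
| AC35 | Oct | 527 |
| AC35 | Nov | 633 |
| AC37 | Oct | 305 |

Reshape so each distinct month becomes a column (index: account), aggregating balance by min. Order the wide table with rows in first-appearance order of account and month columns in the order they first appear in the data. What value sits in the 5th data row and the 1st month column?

With rows in first-appearance order of account, row 5 is account=AC33. month columns in first-appearance order: Oct, Apr, Dec, Jun, Nov; column 1 is Oct.
Long rows with account=AC33, month=Oct: min(757, 885) = 757.

757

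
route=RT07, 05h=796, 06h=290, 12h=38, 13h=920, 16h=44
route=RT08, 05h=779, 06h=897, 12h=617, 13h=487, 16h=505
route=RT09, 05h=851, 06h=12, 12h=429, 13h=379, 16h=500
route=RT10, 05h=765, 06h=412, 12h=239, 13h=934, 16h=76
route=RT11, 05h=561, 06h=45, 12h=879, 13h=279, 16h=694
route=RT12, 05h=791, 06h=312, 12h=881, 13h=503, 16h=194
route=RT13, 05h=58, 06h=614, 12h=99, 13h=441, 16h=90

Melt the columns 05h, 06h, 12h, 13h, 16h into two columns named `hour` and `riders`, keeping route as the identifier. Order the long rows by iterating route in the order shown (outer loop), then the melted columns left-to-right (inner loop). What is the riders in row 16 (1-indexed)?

765

35 rows total (7 × 5). Row 16: index ⌊(16-1)/5⌋ = 3 into route → RT10; (16-1) mod 5 = 0 into the melted columns → 05h.
So row 16 is (RT10, 05h, 765); riders = 765.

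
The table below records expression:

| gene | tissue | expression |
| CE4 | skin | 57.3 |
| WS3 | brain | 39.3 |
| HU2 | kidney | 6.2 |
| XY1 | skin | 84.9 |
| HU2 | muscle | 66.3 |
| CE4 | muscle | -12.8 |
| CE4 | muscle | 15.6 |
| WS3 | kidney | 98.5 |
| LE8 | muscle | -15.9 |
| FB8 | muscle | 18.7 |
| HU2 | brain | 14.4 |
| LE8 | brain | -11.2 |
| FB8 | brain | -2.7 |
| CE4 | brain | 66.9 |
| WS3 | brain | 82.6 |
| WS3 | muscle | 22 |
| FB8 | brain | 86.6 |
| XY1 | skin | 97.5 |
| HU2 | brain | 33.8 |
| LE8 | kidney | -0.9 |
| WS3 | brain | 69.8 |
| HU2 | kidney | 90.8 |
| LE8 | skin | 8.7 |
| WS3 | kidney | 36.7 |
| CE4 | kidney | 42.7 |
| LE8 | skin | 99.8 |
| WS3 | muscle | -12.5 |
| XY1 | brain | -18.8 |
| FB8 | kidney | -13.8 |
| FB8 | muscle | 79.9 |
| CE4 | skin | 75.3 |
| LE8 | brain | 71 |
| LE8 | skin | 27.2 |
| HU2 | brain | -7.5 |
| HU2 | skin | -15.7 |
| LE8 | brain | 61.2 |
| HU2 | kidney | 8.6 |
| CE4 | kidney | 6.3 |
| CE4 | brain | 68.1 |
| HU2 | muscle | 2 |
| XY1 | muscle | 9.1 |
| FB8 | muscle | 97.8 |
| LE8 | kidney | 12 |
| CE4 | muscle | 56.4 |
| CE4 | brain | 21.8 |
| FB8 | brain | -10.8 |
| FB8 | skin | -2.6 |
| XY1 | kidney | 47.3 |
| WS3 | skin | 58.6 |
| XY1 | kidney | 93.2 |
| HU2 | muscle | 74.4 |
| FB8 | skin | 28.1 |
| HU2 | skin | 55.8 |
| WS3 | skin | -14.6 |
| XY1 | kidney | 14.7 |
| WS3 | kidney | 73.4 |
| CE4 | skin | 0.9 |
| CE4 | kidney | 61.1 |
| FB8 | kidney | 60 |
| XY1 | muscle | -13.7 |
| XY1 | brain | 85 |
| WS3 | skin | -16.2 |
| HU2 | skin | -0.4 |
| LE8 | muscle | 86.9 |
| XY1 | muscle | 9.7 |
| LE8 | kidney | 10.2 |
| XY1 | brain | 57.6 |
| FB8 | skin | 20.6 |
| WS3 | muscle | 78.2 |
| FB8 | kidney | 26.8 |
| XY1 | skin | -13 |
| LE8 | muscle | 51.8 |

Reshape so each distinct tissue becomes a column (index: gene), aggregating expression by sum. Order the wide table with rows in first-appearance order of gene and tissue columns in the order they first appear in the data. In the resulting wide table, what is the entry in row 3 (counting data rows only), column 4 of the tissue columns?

142.7

With rows in first-appearance order of gene, row 3 is gene=HU2. tissue columns in first-appearance order: skin, brain, kidney, muscle; column 4 is muscle.
Long rows with gene=HU2, tissue=muscle: 66.3 + 2 + 74.4 = 142.7.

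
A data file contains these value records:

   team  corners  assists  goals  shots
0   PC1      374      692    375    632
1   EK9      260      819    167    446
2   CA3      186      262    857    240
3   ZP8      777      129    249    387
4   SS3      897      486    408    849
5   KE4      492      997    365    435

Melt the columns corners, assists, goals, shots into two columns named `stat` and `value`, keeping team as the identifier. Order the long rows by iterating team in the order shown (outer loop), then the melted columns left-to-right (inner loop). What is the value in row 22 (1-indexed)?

997

24 rows total (6 × 4). Row 22: index ⌊(22-1)/4⌋ = 5 into team → KE4; (22-1) mod 4 = 1 into the melted columns → assists.
So row 22 is (KE4, assists, 997); value = 997.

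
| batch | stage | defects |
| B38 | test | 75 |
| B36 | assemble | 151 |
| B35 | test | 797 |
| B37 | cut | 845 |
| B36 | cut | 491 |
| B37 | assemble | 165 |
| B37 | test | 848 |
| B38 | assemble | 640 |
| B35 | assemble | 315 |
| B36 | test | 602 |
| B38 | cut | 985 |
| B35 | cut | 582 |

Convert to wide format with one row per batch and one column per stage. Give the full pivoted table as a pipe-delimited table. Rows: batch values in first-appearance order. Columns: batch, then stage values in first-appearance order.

Columns: batch plus the 3 distinct stage values (test, assemble, cut).
For example, row B38 column test takes defects=75 from the long row (B38, test).

| batch | test | assemble | cut |
| B38 | 75 | 640 | 985 |
| B36 | 602 | 151 | 491 |
| B35 | 797 | 315 | 582 |
| B37 | 848 | 165 | 845 |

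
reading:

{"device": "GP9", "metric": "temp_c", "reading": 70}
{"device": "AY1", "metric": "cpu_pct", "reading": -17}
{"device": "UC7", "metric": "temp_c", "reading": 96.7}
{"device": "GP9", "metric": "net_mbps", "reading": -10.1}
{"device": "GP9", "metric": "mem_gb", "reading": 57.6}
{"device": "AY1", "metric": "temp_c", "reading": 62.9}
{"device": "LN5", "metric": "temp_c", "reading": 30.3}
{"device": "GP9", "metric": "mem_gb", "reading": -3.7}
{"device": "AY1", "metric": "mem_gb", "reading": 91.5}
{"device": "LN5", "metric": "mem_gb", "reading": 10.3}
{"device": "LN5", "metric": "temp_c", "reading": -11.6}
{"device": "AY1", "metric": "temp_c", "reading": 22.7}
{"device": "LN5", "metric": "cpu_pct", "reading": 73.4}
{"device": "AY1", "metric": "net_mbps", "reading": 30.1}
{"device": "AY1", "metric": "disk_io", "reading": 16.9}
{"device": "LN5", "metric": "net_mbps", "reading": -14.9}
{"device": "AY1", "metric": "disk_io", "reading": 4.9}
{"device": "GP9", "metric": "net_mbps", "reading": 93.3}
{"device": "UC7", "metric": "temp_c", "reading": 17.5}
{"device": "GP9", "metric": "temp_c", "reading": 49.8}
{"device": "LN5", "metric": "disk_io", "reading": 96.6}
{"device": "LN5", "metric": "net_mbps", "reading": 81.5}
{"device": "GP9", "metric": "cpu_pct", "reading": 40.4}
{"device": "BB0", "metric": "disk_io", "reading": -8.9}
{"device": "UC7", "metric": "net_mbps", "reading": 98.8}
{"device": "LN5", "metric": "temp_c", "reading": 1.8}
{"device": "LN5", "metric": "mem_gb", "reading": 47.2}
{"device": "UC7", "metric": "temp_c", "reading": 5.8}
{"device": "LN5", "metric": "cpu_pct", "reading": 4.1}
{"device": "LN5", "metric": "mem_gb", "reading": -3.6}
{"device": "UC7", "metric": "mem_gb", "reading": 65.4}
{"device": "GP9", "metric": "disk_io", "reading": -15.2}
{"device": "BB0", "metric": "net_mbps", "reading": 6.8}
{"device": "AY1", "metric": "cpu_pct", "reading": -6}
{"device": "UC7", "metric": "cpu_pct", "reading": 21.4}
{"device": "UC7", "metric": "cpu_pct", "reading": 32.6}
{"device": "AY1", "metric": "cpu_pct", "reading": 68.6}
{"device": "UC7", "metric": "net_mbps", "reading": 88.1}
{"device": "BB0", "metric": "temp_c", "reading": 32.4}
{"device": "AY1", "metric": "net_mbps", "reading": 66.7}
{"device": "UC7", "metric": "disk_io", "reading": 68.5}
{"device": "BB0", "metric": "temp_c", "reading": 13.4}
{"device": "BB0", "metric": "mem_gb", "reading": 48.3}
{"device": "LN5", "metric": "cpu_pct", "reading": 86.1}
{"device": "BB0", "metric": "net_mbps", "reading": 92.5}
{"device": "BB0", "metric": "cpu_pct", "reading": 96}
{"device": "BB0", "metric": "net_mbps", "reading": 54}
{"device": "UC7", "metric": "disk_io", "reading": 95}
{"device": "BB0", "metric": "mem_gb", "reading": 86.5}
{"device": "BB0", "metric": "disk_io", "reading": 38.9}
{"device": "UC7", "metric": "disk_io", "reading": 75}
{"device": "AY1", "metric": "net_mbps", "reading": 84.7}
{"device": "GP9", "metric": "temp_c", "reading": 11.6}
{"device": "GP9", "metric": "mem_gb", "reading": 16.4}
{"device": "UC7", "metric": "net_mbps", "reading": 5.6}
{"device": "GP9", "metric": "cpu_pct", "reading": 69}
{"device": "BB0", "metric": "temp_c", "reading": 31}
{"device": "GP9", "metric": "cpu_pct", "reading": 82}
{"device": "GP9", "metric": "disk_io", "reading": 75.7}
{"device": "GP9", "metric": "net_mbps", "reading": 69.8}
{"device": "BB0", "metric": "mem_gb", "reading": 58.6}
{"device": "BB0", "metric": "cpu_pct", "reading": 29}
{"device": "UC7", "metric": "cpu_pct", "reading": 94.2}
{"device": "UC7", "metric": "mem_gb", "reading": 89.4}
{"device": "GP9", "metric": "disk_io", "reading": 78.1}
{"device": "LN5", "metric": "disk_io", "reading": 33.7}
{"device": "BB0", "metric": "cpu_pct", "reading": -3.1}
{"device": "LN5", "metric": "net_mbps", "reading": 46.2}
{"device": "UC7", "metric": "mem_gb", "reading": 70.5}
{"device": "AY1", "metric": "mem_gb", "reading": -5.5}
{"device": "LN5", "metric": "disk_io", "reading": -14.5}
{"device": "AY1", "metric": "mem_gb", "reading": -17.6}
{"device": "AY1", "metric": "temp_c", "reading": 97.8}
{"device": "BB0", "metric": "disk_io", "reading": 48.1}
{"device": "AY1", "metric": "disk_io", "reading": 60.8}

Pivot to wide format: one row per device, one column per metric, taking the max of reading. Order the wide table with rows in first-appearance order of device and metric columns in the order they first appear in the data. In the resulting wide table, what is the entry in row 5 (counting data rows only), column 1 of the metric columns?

32.4

With rows in first-appearance order of device, row 5 is device=BB0. metric columns in first-appearance order: temp_c, cpu_pct, net_mbps, mem_gb, disk_io; column 1 is temp_c.
Long rows with device=BB0, metric=temp_c: max(32.4, 13.4, 31) = 32.4.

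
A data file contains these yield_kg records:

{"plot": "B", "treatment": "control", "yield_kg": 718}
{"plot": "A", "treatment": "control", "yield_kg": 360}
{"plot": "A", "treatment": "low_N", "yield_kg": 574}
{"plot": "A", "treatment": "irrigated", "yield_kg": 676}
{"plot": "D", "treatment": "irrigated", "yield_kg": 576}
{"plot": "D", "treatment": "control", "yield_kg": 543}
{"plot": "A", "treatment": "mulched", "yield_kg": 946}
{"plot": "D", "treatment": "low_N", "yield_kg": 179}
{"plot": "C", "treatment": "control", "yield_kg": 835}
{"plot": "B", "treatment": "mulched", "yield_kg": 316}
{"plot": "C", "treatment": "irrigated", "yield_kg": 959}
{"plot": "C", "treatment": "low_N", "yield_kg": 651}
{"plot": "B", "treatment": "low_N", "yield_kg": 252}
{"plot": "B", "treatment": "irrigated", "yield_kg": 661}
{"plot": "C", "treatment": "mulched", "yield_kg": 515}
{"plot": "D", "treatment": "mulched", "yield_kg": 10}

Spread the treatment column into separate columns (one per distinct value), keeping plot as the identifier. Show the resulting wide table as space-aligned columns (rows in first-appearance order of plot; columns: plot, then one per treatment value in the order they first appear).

Columns: plot plus the 4 distinct treatment values (control, low_N, irrigated, mulched).
For example, row B column control takes yield_kg=718 from the long row (B, control).

plot  control  low_N  irrigated  mulched
B     718      252    661        316    
A     360      574    676        946    
D     543      179    576        10     
C     835      651    959        515    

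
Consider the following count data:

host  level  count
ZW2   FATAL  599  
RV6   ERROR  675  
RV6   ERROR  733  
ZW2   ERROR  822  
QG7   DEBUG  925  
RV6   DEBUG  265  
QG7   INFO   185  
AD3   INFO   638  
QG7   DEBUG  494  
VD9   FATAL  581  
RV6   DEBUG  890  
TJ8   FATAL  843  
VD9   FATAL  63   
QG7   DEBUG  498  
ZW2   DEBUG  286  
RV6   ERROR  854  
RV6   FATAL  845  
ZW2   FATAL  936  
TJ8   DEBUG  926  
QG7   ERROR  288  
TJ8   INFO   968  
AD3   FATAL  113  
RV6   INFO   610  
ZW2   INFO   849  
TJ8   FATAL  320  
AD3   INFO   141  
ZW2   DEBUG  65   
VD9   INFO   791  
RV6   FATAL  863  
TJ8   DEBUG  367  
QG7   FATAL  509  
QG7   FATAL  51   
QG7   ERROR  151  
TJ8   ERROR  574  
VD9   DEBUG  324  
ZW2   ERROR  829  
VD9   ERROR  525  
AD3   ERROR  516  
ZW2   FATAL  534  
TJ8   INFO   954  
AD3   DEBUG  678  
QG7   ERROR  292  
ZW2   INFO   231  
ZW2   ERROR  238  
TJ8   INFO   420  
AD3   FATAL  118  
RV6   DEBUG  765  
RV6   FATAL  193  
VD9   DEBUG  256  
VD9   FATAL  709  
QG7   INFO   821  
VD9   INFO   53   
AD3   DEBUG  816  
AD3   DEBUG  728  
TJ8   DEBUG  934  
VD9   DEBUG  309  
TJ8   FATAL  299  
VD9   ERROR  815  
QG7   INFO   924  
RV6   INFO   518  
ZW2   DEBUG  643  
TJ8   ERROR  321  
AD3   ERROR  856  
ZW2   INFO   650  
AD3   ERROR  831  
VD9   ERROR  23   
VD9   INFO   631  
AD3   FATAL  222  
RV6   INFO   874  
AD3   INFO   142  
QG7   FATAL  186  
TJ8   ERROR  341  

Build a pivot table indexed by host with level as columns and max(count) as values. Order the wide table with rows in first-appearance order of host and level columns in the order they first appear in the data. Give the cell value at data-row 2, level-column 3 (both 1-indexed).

890

With rows in first-appearance order of host, row 2 is host=RV6. level columns in first-appearance order: FATAL, ERROR, DEBUG, INFO; column 3 is DEBUG.
Long rows with host=RV6, level=DEBUG: max(265, 890, 765) = 890.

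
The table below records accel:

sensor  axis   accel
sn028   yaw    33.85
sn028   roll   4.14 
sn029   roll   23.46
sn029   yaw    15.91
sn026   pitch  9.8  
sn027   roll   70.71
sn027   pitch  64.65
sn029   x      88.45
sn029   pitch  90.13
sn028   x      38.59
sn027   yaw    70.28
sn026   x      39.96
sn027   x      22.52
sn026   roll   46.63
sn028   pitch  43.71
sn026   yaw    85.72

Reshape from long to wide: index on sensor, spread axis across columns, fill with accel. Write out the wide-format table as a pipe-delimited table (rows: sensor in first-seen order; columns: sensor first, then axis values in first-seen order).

Columns: sensor plus the 4 distinct axis values (yaw, roll, pitch, x).
For example, row sn028 column yaw takes accel=33.85 from the long row (sn028, yaw).

| sensor | yaw | roll | pitch | x |
| sn028 | 33.85 | 4.14 | 43.71 | 38.59 |
| sn029 | 15.91 | 23.46 | 90.13 | 88.45 |
| sn026 | 85.72 | 46.63 | 9.8 | 39.96 |
| sn027 | 70.28 | 70.71 | 64.65 | 22.52 |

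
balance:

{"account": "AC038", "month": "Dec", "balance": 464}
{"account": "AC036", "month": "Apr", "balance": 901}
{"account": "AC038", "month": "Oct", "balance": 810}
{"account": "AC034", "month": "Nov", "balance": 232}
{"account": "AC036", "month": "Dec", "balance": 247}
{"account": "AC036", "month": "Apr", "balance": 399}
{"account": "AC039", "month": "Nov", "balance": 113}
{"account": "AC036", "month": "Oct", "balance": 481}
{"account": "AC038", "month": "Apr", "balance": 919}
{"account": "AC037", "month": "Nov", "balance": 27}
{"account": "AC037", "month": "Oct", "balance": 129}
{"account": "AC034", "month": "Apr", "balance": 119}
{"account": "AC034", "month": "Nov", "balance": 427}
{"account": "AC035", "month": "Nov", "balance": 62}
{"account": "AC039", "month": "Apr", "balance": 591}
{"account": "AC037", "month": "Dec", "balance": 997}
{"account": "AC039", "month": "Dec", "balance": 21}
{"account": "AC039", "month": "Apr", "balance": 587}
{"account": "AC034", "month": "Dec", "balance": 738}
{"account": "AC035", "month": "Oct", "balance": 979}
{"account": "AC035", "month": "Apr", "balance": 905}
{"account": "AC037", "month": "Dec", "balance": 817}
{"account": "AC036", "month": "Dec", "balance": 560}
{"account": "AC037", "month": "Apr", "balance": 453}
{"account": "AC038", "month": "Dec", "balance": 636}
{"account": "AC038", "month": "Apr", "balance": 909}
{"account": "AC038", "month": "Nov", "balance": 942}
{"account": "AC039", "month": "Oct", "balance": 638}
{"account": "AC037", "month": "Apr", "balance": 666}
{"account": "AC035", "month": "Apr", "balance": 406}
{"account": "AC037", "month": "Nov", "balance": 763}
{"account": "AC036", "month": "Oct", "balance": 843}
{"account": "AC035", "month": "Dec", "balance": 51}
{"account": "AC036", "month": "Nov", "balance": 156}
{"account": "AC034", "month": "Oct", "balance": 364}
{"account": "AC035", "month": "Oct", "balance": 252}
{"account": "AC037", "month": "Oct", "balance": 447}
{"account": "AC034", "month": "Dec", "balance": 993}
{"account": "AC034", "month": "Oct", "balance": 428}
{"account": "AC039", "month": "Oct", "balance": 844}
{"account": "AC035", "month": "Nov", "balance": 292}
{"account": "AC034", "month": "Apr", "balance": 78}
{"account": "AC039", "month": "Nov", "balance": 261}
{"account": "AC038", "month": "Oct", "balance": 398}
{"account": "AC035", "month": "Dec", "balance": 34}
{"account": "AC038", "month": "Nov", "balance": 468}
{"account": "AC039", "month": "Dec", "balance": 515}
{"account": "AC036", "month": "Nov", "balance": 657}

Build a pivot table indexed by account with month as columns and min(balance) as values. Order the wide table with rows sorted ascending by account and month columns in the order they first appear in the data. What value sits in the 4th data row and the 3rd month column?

129

With rows sorted ascending by account, row 4 is account=AC037. month columns in first-appearance order: Dec, Apr, Oct, Nov; column 3 is Oct.
Long rows with account=AC037, month=Oct: min(129, 447) = 129.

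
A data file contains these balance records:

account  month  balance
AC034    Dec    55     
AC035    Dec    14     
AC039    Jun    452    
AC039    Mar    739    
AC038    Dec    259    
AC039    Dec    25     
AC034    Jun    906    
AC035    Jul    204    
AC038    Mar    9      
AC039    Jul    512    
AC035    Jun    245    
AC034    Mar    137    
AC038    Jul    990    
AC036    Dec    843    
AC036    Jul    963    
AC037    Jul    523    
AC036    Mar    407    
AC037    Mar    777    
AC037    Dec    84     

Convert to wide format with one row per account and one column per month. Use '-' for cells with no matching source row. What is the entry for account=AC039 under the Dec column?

The long row with account=AC039, month=Dec has balance=25.

25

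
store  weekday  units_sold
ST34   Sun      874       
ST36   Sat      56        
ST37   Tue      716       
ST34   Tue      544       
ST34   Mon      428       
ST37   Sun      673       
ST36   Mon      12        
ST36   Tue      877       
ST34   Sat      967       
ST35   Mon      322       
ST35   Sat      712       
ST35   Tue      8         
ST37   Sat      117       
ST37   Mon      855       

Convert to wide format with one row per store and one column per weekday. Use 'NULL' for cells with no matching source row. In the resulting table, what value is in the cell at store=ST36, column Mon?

12

The long row with store=ST36, weekday=Mon has units_sold=12.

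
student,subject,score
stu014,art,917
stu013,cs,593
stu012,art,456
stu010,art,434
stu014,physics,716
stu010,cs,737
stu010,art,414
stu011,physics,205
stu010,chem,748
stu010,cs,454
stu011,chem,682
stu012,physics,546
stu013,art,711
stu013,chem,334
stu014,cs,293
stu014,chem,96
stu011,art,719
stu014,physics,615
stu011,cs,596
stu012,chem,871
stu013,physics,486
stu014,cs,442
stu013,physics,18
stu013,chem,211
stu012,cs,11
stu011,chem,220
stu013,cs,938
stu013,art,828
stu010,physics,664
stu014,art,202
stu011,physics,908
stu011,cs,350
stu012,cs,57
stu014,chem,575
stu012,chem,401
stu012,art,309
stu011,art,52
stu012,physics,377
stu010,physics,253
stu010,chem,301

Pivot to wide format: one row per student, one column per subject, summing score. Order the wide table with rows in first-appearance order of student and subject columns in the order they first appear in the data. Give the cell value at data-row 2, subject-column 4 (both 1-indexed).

545

With rows in first-appearance order of student, row 2 is student=stu013. subject columns in first-appearance order: art, cs, physics, chem; column 4 is chem.
Long rows with student=stu013, subject=chem: 334 + 211 = 545.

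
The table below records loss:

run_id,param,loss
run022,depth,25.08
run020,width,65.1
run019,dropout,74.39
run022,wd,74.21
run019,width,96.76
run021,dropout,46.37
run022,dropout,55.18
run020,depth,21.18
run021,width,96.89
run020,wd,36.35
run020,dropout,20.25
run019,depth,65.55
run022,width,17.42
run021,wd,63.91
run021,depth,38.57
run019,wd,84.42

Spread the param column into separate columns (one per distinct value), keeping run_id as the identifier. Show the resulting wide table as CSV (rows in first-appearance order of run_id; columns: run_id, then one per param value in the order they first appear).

run_id,depth,width,dropout,wd
run022,25.08,17.42,55.18,74.21
run020,21.18,65.1,20.25,36.35
run019,65.55,96.76,74.39,84.42
run021,38.57,96.89,46.37,63.91

Columns: run_id plus the 4 distinct param values (depth, width, dropout, wd).
For example, row run022 column depth takes loss=25.08 from the long row (run022, depth).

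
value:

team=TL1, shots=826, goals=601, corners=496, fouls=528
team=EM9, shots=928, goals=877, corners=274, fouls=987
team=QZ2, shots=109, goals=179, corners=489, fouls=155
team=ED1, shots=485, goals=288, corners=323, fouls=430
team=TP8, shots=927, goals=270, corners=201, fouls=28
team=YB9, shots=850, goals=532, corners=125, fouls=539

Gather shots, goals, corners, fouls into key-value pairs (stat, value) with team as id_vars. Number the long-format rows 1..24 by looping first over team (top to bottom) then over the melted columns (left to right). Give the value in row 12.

24 rows total (6 × 4). Row 12: index ⌊(12-1)/4⌋ = 2 into team → QZ2; (12-1) mod 4 = 3 into the melted columns → fouls.
So row 12 is (QZ2, fouls, 155); value = 155.

155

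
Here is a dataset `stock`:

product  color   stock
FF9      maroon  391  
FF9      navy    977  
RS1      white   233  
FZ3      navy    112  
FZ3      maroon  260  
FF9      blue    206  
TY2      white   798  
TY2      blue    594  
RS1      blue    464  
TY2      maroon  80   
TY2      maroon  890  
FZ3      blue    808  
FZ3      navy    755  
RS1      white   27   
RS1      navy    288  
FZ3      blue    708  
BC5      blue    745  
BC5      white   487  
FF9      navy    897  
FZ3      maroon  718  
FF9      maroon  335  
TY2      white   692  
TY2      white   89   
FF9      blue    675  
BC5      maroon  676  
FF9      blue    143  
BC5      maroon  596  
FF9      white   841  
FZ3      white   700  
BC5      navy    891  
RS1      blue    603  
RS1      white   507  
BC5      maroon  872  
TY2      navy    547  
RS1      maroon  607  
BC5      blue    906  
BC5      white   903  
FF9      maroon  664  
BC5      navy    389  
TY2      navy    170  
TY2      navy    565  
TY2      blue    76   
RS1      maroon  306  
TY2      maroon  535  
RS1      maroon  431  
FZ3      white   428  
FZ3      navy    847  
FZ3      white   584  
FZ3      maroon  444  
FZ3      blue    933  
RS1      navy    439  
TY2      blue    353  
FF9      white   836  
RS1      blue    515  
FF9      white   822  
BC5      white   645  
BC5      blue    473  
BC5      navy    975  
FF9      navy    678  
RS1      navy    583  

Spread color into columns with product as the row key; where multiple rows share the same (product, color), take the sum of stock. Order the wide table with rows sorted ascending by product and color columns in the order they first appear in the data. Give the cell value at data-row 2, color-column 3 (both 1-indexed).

With rows sorted ascending by product, row 2 is product=FF9. color columns in first-appearance order: maroon, navy, white, blue; column 3 is white.
Long rows with product=FF9, color=white: 841 + 836 + 822 = 2499.

2499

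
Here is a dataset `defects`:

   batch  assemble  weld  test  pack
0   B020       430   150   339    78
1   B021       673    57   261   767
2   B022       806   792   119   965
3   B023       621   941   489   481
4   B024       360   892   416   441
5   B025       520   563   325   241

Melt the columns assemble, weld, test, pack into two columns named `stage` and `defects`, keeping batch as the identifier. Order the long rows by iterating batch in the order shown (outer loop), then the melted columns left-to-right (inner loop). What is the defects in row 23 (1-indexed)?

24 rows total (6 × 4). Row 23: index ⌊(23-1)/4⌋ = 5 into batch → B025; (23-1) mod 4 = 2 into the melted columns → test.
So row 23 is (B025, test, 325); defects = 325.

325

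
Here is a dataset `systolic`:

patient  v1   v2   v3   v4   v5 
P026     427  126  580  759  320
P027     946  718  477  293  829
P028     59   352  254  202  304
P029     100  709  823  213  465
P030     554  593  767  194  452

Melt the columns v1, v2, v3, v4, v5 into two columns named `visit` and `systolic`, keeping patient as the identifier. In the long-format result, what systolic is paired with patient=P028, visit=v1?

Unpivoting turns each (patient, wide-column) pair into one long row.
The wide cell at row P028, column v1 holds 59, so the long row (P028, v1) has systolic=59.

59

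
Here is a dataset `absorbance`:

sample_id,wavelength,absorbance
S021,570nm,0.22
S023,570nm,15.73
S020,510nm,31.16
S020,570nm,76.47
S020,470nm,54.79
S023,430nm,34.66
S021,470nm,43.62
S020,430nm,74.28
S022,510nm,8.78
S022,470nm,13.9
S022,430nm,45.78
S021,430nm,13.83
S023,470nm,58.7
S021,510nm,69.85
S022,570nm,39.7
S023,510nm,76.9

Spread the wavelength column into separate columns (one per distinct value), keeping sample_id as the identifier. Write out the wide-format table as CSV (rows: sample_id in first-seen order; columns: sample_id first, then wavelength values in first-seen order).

sample_id,570nm,510nm,470nm,430nm
S021,0.22,69.85,43.62,13.83
S023,15.73,76.9,58.7,34.66
S020,76.47,31.16,54.79,74.28
S022,39.7,8.78,13.9,45.78

Columns: sample_id plus the 4 distinct wavelength values (570nm, 510nm, 470nm, 430nm).
For example, row S021 column 570nm takes absorbance=0.22 from the long row (S021, 570nm).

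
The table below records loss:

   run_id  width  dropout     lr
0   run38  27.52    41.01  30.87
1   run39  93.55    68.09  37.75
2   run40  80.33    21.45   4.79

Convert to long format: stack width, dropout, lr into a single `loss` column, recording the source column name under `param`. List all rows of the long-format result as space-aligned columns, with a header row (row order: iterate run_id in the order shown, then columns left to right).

run_id  param    loss 
run38   width    27.52
run38   dropout  41.01
run38   lr       30.87
run39   width    93.55
run39   dropout  68.09
run39   lr       37.75
run40   width    80.33
run40   dropout  21.45
run40   lr       4.79 

Each (run_id, column) pair becomes one row: 3 × 3 = 9 rows.
For example, (run38, width) → loss=27.52.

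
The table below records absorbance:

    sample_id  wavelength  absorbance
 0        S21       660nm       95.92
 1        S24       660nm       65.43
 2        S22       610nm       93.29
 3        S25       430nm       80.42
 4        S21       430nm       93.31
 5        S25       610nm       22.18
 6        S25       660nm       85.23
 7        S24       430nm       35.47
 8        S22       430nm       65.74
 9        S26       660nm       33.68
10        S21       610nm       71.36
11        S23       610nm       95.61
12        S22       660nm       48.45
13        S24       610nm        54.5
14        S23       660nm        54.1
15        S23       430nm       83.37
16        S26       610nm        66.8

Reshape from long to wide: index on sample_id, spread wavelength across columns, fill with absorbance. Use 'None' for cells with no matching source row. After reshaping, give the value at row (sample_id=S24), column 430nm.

The long row with sample_id=S24, wavelength=430nm has absorbance=35.47.

35.47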